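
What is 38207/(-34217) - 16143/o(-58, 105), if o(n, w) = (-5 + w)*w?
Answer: -317846177/119759500 ≈ -2.6540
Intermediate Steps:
o(n, w) = w*(-5 + w)
38207/(-34217) - 16143/o(-58, 105) = 38207/(-34217) - 16143*1/(105*(-5 + 105)) = 38207*(-1/34217) - 16143/(105*100) = -38207/34217 - 16143/10500 = -38207/34217 - 16143*1/10500 = -38207/34217 - 5381/3500 = -317846177/119759500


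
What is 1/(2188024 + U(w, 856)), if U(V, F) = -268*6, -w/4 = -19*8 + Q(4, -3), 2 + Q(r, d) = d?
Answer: 1/2186416 ≈ 4.5737e-7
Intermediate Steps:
Q(r, d) = -2 + d
w = 628 (w = -4*(-19*8 + (-2 - 3)) = -4*(-152 - 5) = -4*(-157) = 628)
U(V, F) = -1608
1/(2188024 + U(w, 856)) = 1/(2188024 - 1608) = 1/2186416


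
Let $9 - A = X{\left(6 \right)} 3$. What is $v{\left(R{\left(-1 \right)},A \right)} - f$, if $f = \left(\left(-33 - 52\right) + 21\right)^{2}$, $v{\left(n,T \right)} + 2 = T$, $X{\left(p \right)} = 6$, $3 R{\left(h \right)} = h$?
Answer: $-4107$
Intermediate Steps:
$R{\left(h \right)} = \frac{h}{3}$
$A = -9$ ($A = 9 - 6 \cdot 3 = 9 - 18 = -9$)
$v{\left(n,T \right)} = -2 + T$
$f = 4096$ ($f = \left(-85 + 21\right)^{2} = \left(-64\right)^{2} = 4096$)
$v{\left(R{\left(-1 \right)},A \right)} - f = \left(-2 - 9\right) - 4096 = -11 - 4096 = -4107$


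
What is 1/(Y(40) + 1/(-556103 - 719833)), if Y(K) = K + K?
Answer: 1275936/102074879 ≈ 0.012500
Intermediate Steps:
Y(K) = 2*K
1/(Y(40) + 1/(-556103 - 719833)) = 1/(2*40 + 1/(-556103 - 719833)) = 1/(80 + 1/(-1275936)) = 1/(80 - 1/1275936) = 1/(102074879/1275936) = 1275936/102074879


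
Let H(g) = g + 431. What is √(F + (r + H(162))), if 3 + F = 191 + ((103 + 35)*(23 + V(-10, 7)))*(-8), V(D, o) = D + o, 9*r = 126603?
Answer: 8*I*√113 ≈ 85.041*I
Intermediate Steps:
H(g) = 431 + g
r = 14067 (r = (⅑)*126603 = 14067)
F = -21892 (F = -3 + (191 + ((103 + 35)*(23 + (-10 + 7)))*(-8)) = -3 + (191 + (138*(23 - 3))*(-8)) = -3 + (191 + (138*20)*(-8)) = -3 + (191 + 2760*(-8)) = -3 + (191 - 22080) = -3 - 21889 = -21892)
√(F + (r + H(162))) = √(-21892 + (14067 + (431 + 162))) = √(-21892 + (14067 + 593)) = √(-21892 + 14660) = √(-7232) = 8*I*√113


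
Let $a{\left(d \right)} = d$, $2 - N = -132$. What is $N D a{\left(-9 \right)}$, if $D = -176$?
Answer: $212256$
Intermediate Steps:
$N = 134$ ($N = 2 - -132 = 2 + 132 = 134$)
$N D a{\left(-9 \right)} = 134 \left(-176\right) \left(-9\right) = \left(-23584\right) \left(-9\right) = 212256$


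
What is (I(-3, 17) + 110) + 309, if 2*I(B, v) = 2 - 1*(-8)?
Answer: 424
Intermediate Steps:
I(B, v) = 5 (I(B, v) = (2 - 1*(-8))/2 = (2 + 8)/2 = (½)*10 = 5)
(I(-3, 17) + 110) + 309 = (5 + 110) + 309 = 115 + 309 = 424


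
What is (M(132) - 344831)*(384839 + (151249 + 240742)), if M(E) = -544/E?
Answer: -8839982817970/33 ≈ -2.6788e+11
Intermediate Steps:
(M(132) - 344831)*(384839 + (151249 + 240742)) = (-544/132 - 344831)*(384839 + (151249 + 240742)) = (-544*1/132 - 344831)*(384839 + 391991) = (-136/33 - 344831)*776830 = -11379559/33*776830 = -8839982817970/33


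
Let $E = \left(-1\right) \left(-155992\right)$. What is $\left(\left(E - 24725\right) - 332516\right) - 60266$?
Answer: $-261515$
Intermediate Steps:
$E = 155992$
$\left(\left(E - 24725\right) - 332516\right) - 60266 = \left(\left(155992 - 24725\right) - 332516\right) - 60266 = \left(131267 - 332516\right) - 60266 = -201249 - 60266 = -261515$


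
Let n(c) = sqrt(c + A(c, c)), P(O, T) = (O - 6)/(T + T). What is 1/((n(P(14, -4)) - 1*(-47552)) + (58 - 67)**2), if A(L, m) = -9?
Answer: 47633/2268902699 - I*sqrt(10)/2268902699 ≈ 2.0994e-5 - 1.3937e-9*I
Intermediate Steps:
P(O, T) = (-6 + O)/(2*T) (P(O, T) = (-6 + O)/((2*T)) = (-6 + O)*(1/(2*T)) = (-6 + O)/(2*T))
n(c) = sqrt(-9 + c) (n(c) = sqrt(c - 9) = sqrt(-9 + c))
1/((n(P(14, -4)) - 1*(-47552)) + (58 - 67)**2) = 1/((sqrt(-9 + (1/2)*(-6 + 14)/(-4)) - 1*(-47552)) + (58 - 67)**2) = 1/((sqrt(-9 + (1/2)*(-1/4)*8) + 47552) + (-9)**2) = 1/((sqrt(-9 - 1) + 47552) + 81) = 1/((sqrt(-10) + 47552) + 81) = 1/((I*sqrt(10) + 47552) + 81) = 1/((47552 + I*sqrt(10)) + 81) = 1/(47633 + I*sqrt(10))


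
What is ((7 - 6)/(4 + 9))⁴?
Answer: 1/28561 ≈ 3.5013e-5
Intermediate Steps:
((7 - 6)/(4 + 9))⁴ = (1/13)⁴ = 1/28561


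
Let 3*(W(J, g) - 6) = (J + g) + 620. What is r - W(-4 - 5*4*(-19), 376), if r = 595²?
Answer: 1060685/3 ≈ 3.5356e+5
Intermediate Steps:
W(J, g) = 638/3 + J/3 + g/3 (W(J, g) = 6 + ((J + g) + 620)/3 = 6 + (620 + J + g)/3 = 6 + (620/3 + J/3 + g/3) = 638/3 + J/3 + g/3)
r = 354025
r - W(-4 - 5*4*(-19), 376) = 354025 - (638/3 + (-4 - 5*4*(-19))/3 + (⅓)*376) = 354025 - (638/3 + (-4 - 20*(-19))/3 + 376/3) = 354025 - (638/3 + (-4 + 380)/3 + 376/3) = 354025 - (638/3 + (⅓)*376 + 376/3) = 354025 - (638/3 + 376/3 + 376/3) = 354025 - 1*1390/3 = 354025 - 1390/3 = 1060685/3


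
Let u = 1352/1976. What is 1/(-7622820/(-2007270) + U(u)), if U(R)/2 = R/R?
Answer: 22303/129304 ≈ 0.17248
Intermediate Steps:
u = 13/19 (u = 1352*(1/1976) = 13/19 ≈ 0.68421)
U(R) = 2 (U(R) = 2*(R/R) = 2*1 = 2)
1/(-7622820/(-2007270) + U(u)) = 1/(-7622820/(-2007270) + 2) = 1/(-7622820*(-1/2007270) + 2) = 1/(84698/22303 + 2) = 1/(129304/22303) = 22303/129304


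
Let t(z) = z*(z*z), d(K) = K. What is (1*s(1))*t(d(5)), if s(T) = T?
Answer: 125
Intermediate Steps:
t(z) = z³ (t(z) = z*z² = z³)
(1*s(1))*t(d(5)) = (1*1)*5³ = 1*125 = 125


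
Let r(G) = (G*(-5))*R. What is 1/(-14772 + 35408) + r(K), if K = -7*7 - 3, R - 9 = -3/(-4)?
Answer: 52312261/20636 ≈ 2535.0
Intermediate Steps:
R = 39/4 (R = 9 - 3/(-4) = 9 - 3*(-1/4) = 9 + 3/4 = 39/4 ≈ 9.7500)
K = -52 (K = -49 - 3 = -52)
r(G) = -195*G/4 (r(G) = (G*(-5))*(39/4) = -5*G*(39/4) = -195*G/4)
1/(-14772 + 35408) + r(K) = 1/(-14772 + 35408) - 195/4*(-52) = 1/20636 + 2535 = 52312261/20636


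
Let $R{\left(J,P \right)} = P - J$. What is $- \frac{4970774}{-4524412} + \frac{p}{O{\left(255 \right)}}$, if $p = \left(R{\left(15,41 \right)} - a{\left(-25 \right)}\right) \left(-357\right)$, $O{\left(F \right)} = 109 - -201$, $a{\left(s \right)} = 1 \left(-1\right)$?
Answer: $- \frac{5258733416}{175320965} \approx -29.995$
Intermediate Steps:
$a{\left(s \right)} = -1$
$O{\left(F \right)} = 310$ ($O{\left(F \right)} = 109 + 201 = 310$)
$p = -9639$ ($p = \left(\left(41 - 15\right) - -1\right) \left(-357\right) = \left(\left(41 - 15\right) + 1\right) \left(-357\right) = \left(26 + 1\right) \left(-357\right) = 27 \left(-357\right) = -9639$)
$- \frac{4970774}{-4524412} + \frac{p}{O{\left(255 \right)}} = - \frac{4970774}{-4524412} - \frac{9639}{310} = \left(-4970774\right) \left(- \frac{1}{4524412}\right) - \frac{9639}{310} = \frac{2485387}{2262206} - \frac{9639}{310} = - \frac{5258733416}{175320965}$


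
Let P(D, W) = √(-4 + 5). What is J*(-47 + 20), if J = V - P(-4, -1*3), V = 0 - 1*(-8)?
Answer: -189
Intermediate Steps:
V = 8 (V = 0 + 8 = 8)
P(D, W) = 1 (P(D, W) = √1 = 1)
J = 7 (J = 8 - 1*1 = 8 - 1 = 7)
J*(-47 + 20) = 7*(-47 + 20) = 7*(-27) = -189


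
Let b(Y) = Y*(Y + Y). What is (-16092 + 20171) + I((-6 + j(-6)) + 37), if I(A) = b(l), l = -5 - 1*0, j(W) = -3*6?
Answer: 4129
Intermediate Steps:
j(W) = -18
l = -5 (l = -5 + 0 = -5)
b(Y) = 2*Y² (b(Y) = Y*(2*Y) = 2*Y²)
I(A) = 50 (I(A) = 2*(-5)² = 2*25 = 50)
(-16092 + 20171) + I((-6 + j(-6)) + 37) = (-16092 + 20171) + 50 = 4079 + 50 = 4129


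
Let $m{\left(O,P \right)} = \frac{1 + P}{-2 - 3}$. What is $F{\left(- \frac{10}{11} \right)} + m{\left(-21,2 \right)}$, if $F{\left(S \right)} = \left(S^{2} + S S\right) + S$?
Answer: $\frac{87}{605} \approx 0.1438$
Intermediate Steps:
$F{\left(S \right)} = S + 2 S^{2}$ ($F{\left(S \right)} = \left(S^{2} + S^{2}\right) + S = 2 S^{2} + S = S + 2 S^{2}$)
$m{\left(O,P \right)} = - \frac{1}{5} - \frac{P}{5}$ ($m{\left(O,P \right)} = \frac{1 + P}{-5} = \left(1 + P\right) \left(- \frac{1}{5}\right) = - \frac{1}{5} - \frac{P}{5}$)
$F{\left(- \frac{10}{11} \right)} + m{\left(-21,2 \right)} = - \frac{10}{11} \left(1 + 2 \left(- \frac{10}{11}\right)\right) - \frac{3}{5} = \left(-10\right) \frac{1}{11} \left(1 + 2 \left(\left(-10\right) \frac{1}{11}\right)\right) - \frac{3}{5} = - \frac{10 \left(1 + 2 \left(- \frac{10}{11}\right)\right)}{11} - \frac{3}{5} = - \frac{10 \left(1 - \frac{20}{11}\right)}{11} - \frac{3}{5} = \left(- \frac{10}{11}\right) \left(- \frac{9}{11}\right) - \frac{3}{5} = \frac{90}{121} - \frac{3}{5} = \frac{87}{605}$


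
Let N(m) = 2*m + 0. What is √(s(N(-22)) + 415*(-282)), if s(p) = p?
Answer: I*√117074 ≈ 342.16*I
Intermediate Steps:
N(m) = 2*m
√(s(N(-22)) + 415*(-282)) = √(2*(-22) + 415*(-282)) = √(-44 - 117030) = √(-117074) = I*√117074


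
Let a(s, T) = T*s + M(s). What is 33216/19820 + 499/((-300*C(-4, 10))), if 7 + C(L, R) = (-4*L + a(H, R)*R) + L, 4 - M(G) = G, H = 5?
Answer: 246134291/147163500 ≈ 1.6725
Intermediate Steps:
M(G) = 4 - G
a(s, T) = 4 - s + T*s (a(s, T) = T*s + (4 - s) = 4 - s + T*s)
C(L, R) = -7 - 3*L + R*(-1 + 5*R) (C(L, R) = -7 + ((-4*L + (4 - 1*5 + R*5)*R) + L) = -7 + ((-4*L + (4 - 5 + 5*R)*R) + L) = -7 + ((-4*L + (-1 + 5*R)*R) + L) = -7 + ((-4*L + R*(-1 + 5*R)) + L) = -7 + (-3*L + R*(-1 + 5*R)) = -7 - 3*L + R*(-1 + 5*R))
33216/19820 + 499/((-300*C(-4, 10))) = 33216/19820 + 499/((-300*(-7 - 3*(-4) + 10*(-1 + 5*10)))) = 33216*(1/19820) + 499/((-300*(-7 + 12 + 10*(-1 + 50)))) = 8304/4955 + 499/((-300*(-7 + 12 + 10*49))) = 8304/4955 + 499/((-300*(-7 + 12 + 490))) = 8304/4955 + 499/((-300*495)) = 8304/4955 + 499/(-148500) = 8304/4955 + 499*(-1/148500) = 8304/4955 - 499/148500 = 246134291/147163500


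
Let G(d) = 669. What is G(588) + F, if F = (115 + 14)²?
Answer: 17310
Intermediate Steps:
F = 16641 (F = 129² = 16641)
G(588) + F = 669 + 16641 = 17310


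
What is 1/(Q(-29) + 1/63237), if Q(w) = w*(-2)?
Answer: 63237/3667747 ≈ 0.017241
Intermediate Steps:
Q(w) = -2*w
1/(Q(-29) + 1/63237) = 1/(-2*(-29) + 1/63237) = 1/(58 + 1/63237) = 1/(3667747/63237) = 63237/3667747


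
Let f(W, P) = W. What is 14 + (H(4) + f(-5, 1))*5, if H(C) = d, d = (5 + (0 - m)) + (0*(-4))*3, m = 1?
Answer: 9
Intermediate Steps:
d = 4 (d = (5 + (0 - 1*1)) + (0*(-4))*3 = (5 + (0 - 1)) + 0*3 = (5 - 1) + 0 = 4 + 0 = 4)
H(C) = 4
14 + (H(4) + f(-5, 1))*5 = 14 + (4 - 5)*5 = 14 - 1*5 = 14 - 5 = 9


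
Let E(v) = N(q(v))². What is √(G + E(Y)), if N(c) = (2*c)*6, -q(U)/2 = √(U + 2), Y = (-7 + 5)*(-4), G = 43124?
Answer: 22*√101 ≈ 221.10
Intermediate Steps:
Y = 8 (Y = -2*(-4) = 8)
q(U) = -2*√(2 + U) (q(U) = -2*√(U + 2) = -2*√(2 + U))
N(c) = 12*c
E(v) = 1152 + 576*v (E(v) = (12*(-2*√(2 + v)))² = (-24*√(2 + v))² = 1152 + 576*v)
√(G + E(Y)) = √(43124 + (1152 + 576*8)) = √(43124 + (1152 + 4608)) = √(43124 + 5760) = √48884 = 22*√101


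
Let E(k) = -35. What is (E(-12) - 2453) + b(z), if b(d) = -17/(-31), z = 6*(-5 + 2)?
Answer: -77111/31 ≈ -2487.5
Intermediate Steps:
z = -18 (z = 6*(-3) = -18)
b(d) = 17/31 (b(d) = -17*(-1/31) = 17/31)
(E(-12) - 2453) + b(z) = (-35 - 2453) + 17/31 = -2488 + 17/31 = -77111/31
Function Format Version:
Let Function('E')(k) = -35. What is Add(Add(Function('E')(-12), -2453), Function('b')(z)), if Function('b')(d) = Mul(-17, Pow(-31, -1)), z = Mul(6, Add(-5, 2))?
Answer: Rational(-77111, 31) ≈ -2487.5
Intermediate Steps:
z = -18 (z = Mul(6, -3) = -18)
Function('b')(d) = Rational(17, 31) (Function('b')(d) = Mul(-17, Rational(-1, 31)) = Rational(17, 31))
Add(Add(Function('E')(-12), -2453), Function('b')(z)) = Add(Add(-35, -2453), Rational(17, 31)) = Add(-2488, Rational(17, 31)) = Rational(-77111, 31)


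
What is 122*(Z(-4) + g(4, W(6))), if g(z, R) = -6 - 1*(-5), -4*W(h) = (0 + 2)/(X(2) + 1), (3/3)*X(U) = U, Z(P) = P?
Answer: -610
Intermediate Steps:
X(U) = U
W(h) = -⅙ (W(h) = -(0 + 2)/(4*(2 + 1)) = -1/(2*3) = -¼*⅔ = -⅙)
g(z, R) = -1 (g(z, R) = -6 + 5 = -1)
122*(Z(-4) + g(4, W(6))) = 122*(-4 - 1) = 122*(-5) = -610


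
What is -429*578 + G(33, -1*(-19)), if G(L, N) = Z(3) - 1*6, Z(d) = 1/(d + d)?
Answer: -1487807/6 ≈ -2.4797e+5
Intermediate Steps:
Z(d) = 1/(2*d)
G(L, N) = -35/6 (G(L, N) = (½)/3 - 1*6 = (½)*(⅓) - 6 = ⅙ - 6 = -35/6)
-429*578 + G(33, -1*(-19)) = -429*578 - 35/6 = -247962 - 35/6 = -1487807/6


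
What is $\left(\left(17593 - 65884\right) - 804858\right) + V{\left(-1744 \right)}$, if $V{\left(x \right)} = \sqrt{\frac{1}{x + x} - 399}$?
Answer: $-853149 + \frac{i \sqrt{303393434}}{872} \approx -8.5315 \cdot 10^{5} + 19.975 i$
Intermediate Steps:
$V{\left(x \right)} = \sqrt{-399 + \frac{1}{2 x}}$ ($V{\left(x \right)} = \sqrt{\frac{1}{2 x} - 399} = \sqrt{-399 + \frac{1}{2 x}}$)
$\left(\left(17593 - 65884\right) - 804858\right) + V{\left(-1744 \right)} = \left(\left(17593 - 65884\right) - 804858\right) + \frac{\sqrt{-1596 + \frac{2}{-1744}}}{2} = \left(-48291 - 804858\right) + \frac{\sqrt{-1596 + 2 \left(- \frac{1}{1744}\right)}}{2} = -853149 + \frac{\sqrt{-1596 - \frac{1}{872}}}{2} = -853149 + \frac{\sqrt{- \frac{1391713}{872}}}{2} = -853149 + \frac{\frac{1}{436} i \sqrt{303393434}}{2} = -853149 + \frac{i \sqrt{303393434}}{872}$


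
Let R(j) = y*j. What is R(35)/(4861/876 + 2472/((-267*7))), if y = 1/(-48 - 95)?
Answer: -19101180/329840797 ≈ -0.057910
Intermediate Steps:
y = -1/143 (y = 1/(-143) = -1/143 ≈ -0.0069930)
R(j) = -j/143
R(35)/(4861/876 + 2472/((-267*7))) = (-1/143*35)/(4861/876 + 2472/((-267*7))) = -35/(143*(4861*(1/876) + 2472/(-1869))) = -35/(143*(4861/876 + 2472*(-1/1869))) = -35/(143*(4861/876 - 824/623)) = -35/(143*2306579/545748) = -35/143*545748/2306579 = -19101180/329840797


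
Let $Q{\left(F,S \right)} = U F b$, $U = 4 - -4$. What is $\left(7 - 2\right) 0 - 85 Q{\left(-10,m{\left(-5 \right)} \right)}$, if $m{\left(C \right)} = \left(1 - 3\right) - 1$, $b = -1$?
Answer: $-6800$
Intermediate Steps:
$U = 8$ ($U = 4 + 4 = 8$)
$m{\left(C \right)} = -3$ ($m{\left(C \right)} = -2 - 1 = -3$)
$Q{\left(F,S \right)} = - 8 F$ ($Q{\left(F,S \right)} = 8 F \left(-1\right) = - 8 F$)
$\left(7 - 2\right) 0 - 85 Q{\left(-10,m{\left(-5 \right)} \right)} = \left(7 - 2\right) 0 - 85 \left(\left(-8\right) \left(-10\right)\right) = 5 \cdot 0 - 6800 = 0 - 6800 = -6800$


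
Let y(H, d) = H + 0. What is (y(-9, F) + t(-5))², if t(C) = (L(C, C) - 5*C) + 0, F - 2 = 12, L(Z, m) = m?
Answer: 121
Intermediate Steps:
F = 14 (F = 2 + 12 = 14)
y(H, d) = H
t(C) = -4*C (t(C) = (C - 5*C) + 0 = -4*C + 0 = -4*C)
(y(-9, F) + t(-5))² = (-9 - 4*(-5))² = (-9 + 20)² = 11² = 121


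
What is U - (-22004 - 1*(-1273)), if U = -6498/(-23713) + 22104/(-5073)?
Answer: 831122068007/40098683 ≈ 20727.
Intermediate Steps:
U = -163729266/40098683 (U = -6498*(-1/23713) + 22104*(-1/5073) = 6498/23713 - 7368/1691 = -163729266/40098683 ≈ -4.0832)
U - (-22004 - 1*(-1273)) = -163729266/40098683 - (-22004 - 1*(-1273)) = -163729266/40098683 - (-22004 + 1273) = -163729266/40098683 - 1*(-20731) = -163729266/40098683 + 20731 = 831122068007/40098683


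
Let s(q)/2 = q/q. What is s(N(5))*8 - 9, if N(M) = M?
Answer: 7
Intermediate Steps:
s(q) = 2 (s(q) = 2*(q/q) = 2*1 = 2)
s(N(5))*8 - 9 = 2*8 - 9 = 16 - 9 = 7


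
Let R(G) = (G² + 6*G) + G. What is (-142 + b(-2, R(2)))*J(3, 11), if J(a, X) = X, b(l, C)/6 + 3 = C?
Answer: -572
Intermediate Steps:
R(G) = G² + 7*G
b(l, C) = -18 + 6*C
(-142 + b(-2, R(2)))*J(3, 11) = (-142 + (-18 + 6*(2*(7 + 2))))*11 = (-142 + (-18 + 6*(2*9)))*11 = (-142 + (-18 + 6*18))*11 = (-142 + (-18 + 108))*11 = (-142 + 90)*11 = -52*11 = -572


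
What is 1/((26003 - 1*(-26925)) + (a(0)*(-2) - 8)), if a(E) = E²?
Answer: 1/52920 ≈ 1.8896e-5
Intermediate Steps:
1/((26003 - 1*(-26925)) + (a(0)*(-2) - 8)) = 1/((26003 - 1*(-26925)) + (0²*(-2) - 8)) = 1/((26003 + 26925) + (0*(-2) - 8)) = 1/(52928 + (0 - 8)) = 1/(52928 - 8) = 1/52920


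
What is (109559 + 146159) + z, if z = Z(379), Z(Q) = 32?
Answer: 255750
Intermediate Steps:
z = 32
(109559 + 146159) + z = (109559 + 146159) + 32 = 255718 + 32 = 255750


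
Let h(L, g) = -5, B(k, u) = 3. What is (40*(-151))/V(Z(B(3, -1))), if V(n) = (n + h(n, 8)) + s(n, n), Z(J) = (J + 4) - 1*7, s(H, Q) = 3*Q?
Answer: 1208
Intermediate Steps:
Z(J) = -3 + J (Z(J) = (4 + J) - 7 = -3 + J)
V(n) = -5 + 4*n (V(n) = (n - 5) + 3*n = (-5 + n) + 3*n = -5 + 4*n)
(40*(-151))/V(Z(B(3, -1))) = (40*(-151))/(-5 + 4*(-3 + 3)) = -6040/(-5 + 4*0) = -6040/(-5 + 0) = -6040/(-5) = -6040*(-⅕) = 1208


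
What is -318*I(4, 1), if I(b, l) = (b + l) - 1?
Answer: -1272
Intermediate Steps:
I(b, l) = -1 + b + l
-318*I(4, 1) = -318*(-1 + 4 + 1) = -318*4 = -1272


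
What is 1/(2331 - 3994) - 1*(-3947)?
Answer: 6563860/1663 ≈ 3947.0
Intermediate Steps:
1/(2331 - 3994) - 1*(-3947) = 1/(-1663) + 3947 = -1/1663 + 3947 = 6563860/1663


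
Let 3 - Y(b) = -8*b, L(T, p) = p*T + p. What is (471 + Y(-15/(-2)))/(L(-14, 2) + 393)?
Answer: 534/367 ≈ 1.4550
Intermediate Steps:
L(T, p) = p + T*p (L(T, p) = T*p + p = p + T*p)
Y(b) = 3 + 8*b (Y(b) = 3 - (-8)*b = 3 + 8*b)
(471 + Y(-15/(-2)))/(L(-14, 2) + 393) = (471 + (3 + 8*(-15/(-2))))/(2*(1 - 14) + 393) = (471 + (3 + 8*(-15*(-½))))/(2*(-13) + 393) = (471 + (3 + 8*(15/2)))/(-26 + 393) = (471 + (3 + 60))/367 = (471 + 63)*(1/367) = 534*(1/367) = 534/367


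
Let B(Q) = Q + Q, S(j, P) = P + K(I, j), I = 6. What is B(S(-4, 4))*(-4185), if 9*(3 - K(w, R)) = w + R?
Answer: -56730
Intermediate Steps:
K(w, R) = 3 - R/9 - w/9 (K(w, R) = 3 - (w + R)/9 = 3 - (R + w)/9 = 3 + (-R/9 - w/9) = 3 - R/9 - w/9)
S(j, P) = 7/3 + P - j/9 (S(j, P) = P + (3 - j/9 - ⅑*6) = P + (3 - j/9 - ⅔) = P + (7/3 - j/9) = 7/3 + P - j/9)
B(Q) = 2*Q
B(S(-4, 4))*(-4185) = (2*(7/3 + 4 - ⅑*(-4)))*(-4185) = (2*(7/3 + 4 + 4/9))*(-4185) = (2*(61/9))*(-4185) = (122/9)*(-4185) = -56730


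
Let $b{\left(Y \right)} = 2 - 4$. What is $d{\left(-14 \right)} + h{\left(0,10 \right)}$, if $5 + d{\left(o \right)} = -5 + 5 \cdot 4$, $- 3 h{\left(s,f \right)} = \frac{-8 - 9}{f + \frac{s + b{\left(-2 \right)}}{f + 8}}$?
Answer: $\frac{941}{89} \approx 10.573$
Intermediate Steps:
$b{\left(Y \right)} = -2$ ($b{\left(Y \right)} = 2 - 4 = -2$)
$h{\left(s,f \right)} = \frac{17}{3 \left(f + \frac{-2 + s}{8 + f}\right)}$ ($h{\left(s,f \right)} = - \frac{\left(-8 - 9\right) \frac{1}{f + \frac{s - 2}{f + 8}}}{3} = - \frac{\left(-17\right) \frac{1}{f + \frac{-2 + s}{8 + f}}}{3} = \frac{17}{3 \left(f + \frac{-2 + s}{8 + f}\right)}$)
$d{\left(o \right)} = 10$ ($d{\left(o \right)} = -5 + \left(-5 + 5 \cdot 4\right) = -5 + \left(-5 + 20\right) = -5 + 15 = 10$)
$d{\left(-14 \right)} + h{\left(0,10 \right)} = 10 + \frac{17 \left(8 + 10\right)}{3 \left(-2 + 0 + 10^{2} + 8 \cdot 10\right)} = 10 + \frac{17}{3} \frac{1}{-2 + 0 + 100 + 80} \cdot 18 = 10 + \frac{17}{3} \cdot \frac{1}{178} \cdot 18 = 10 + \frac{51}{89} = \frac{941}{89}$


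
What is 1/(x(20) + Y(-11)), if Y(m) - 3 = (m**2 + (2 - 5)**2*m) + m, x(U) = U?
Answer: 1/34 ≈ 0.029412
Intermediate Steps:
Y(m) = 3 + m**2 + 10*m (Y(m) = 3 + ((m**2 + (2 - 5)**2*m) + m) = 3 + ((m**2 + (-3)**2*m) + m) = 3 + ((m**2 + 9*m) + m) = 3 + (m**2 + 10*m) = 3 + m**2 + 10*m)
1/(x(20) + Y(-11)) = 1/(20 + (3 + (-11)**2 + 10*(-11))) = 1/(20 + (3 + 121 - 110)) = 1/(20 + 14) = 1/34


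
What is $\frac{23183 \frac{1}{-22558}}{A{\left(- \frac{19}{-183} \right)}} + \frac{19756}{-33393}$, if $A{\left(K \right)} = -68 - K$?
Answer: $- \frac{5412539398447}{9388119841122} \approx -0.57653$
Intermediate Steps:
$\frac{23183 \frac{1}{-22558}}{A{\left(- \frac{19}{-183} \right)}} + \frac{19756}{-33393} = \frac{23183 \frac{1}{-22558}}{-68 - - \frac{19}{-183}} + \frac{19756}{-33393} = \frac{23183 \left(- \frac{1}{22558}\right)}{-68 - \left(-19\right) \left(- \frac{1}{183}\right)} + 19756 \left(- \frac{1}{33393}\right) = - \frac{23183}{22558 \left(-68 - \frac{19}{183}\right)} - \frac{19756}{33393} = - \frac{23183}{22558 \left(- \frac{12463}{183}\right)} - \frac{19756}{33393} = \left(- \frac{23183}{22558}\right) \left(- \frac{183}{12463}\right) - \frac{19756}{33393} = \frac{4242489}{281140354} - \frac{19756}{33393} = - \frac{5412539398447}{9388119841122}$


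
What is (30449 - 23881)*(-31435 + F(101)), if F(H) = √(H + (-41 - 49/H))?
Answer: -206465080 + 6568*√607111/101 ≈ -2.0641e+8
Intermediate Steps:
F(H) = √(-41 + H - 49/H)
(30449 - 23881)*(-31435 + F(101)) = (30449 - 23881)*(-31435 + √(-41 + 101 - 49/101)) = 6568*(-31435 + √(-41 + 101 - 49*1/101)) = 6568*(-31435 + √(-41 + 101 - 49/101)) = 6568*(-31435 + √(6011/101)) = 6568*(-31435 + √607111/101) = -206465080 + 6568*√607111/101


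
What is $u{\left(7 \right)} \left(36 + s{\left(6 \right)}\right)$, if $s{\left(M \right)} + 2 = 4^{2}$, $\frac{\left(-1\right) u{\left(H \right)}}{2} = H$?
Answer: $-700$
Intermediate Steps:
$u{\left(H \right)} = - 2 H$
$s{\left(M \right)} = 14$ ($s{\left(M \right)} = -2 + 4^{2} = -2 + 16 = 14$)
$u{\left(7 \right)} \left(36 + s{\left(6 \right)}\right) = \left(-2\right) 7 \left(36 + 14\right) = \left(-14\right) 50 = -700$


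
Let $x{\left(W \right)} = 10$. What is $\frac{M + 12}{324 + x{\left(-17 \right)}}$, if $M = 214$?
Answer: $\frac{113}{167} \approx 0.67665$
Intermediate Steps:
$\frac{M + 12}{324 + x{\left(-17 \right)}} = \frac{214 + 12}{324 + 10} = \frac{226}{334} = 226 \cdot \frac{1}{334} = \frac{113}{167}$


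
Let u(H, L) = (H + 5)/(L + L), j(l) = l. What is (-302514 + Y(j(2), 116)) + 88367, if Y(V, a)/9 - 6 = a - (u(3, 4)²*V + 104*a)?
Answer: -321643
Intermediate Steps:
u(H, L) = (5 + H)/(2*L) (u(H, L) = (5 + H)/((2*L)) = (5 + H)*(1/(2*L)) = (5 + H)/(2*L))
Y(V, a) = 54 - 927*a - 9*V (Y(V, a) = 54 + 9*(a - (((½)*(5 + 3)/4)²*V + 104*a)) = 54 + 9*(a - (((½)*(¼)*8)²*V + 104*a)) = 54 + 9*(a - (1²*V + 104*a)) = 54 + 9*(a - (1*V + 104*a)) = 54 + 9*(a - (V + 104*a)) = 54 + 9*(a + (-V - 104*a)) = 54 + 9*(-V - 103*a) = 54 + (-927*a - 9*V) = 54 - 927*a - 9*V)
(-302514 + Y(j(2), 116)) + 88367 = (-302514 + (54 - 927*116 - 9*2)) + 88367 = (-302514 + (54 - 107532 - 18)) + 88367 = (-302514 - 107496) + 88367 = -410010 + 88367 = -321643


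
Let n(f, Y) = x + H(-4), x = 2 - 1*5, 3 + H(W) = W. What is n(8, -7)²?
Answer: 100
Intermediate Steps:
H(W) = -3 + W
x = -3 (x = 2 - 5 = -3)
n(f, Y) = -10 (n(f, Y) = -3 + (-3 - 4) = -3 - 7 = -10)
n(8, -7)² = (-10)² = 100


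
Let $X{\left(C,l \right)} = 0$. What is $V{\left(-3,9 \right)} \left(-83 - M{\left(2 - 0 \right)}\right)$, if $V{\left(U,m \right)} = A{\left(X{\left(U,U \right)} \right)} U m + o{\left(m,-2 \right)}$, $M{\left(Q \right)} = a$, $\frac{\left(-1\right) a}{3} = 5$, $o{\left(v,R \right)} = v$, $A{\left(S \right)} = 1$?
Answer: $1224$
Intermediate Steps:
$a = -15$ ($a = \left(-3\right) 5 = -15$)
$M{\left(Q \right)} = -15$
$V{\left(U,m \right)} = m + U m$ ($V{\left(U,m \right)} = 1 U m + m = U m + m = m + U m$)
$V{\left(-3,9 \right)} \left(-83 - M{\left(2 - 0 \right)}\right) = 9 \left(1 - 3\right) \left(-83 - -15\right) = 9 \left(-2\right) \left(-83 + 15\right) = \left(-18\right) \left(-68\right) = 1224$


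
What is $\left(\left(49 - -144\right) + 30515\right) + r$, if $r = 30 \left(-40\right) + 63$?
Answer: $29571$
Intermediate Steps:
$r = -1137$ ($r = -1200 + 63 = -1137$)
$\left(\left(49 - -144\right) + 30515\right) + r = \left(\left(49 - -144\right) + 30515\right) - 1137 = \left(\left(49 + 144\right) + 30515\right) - 1137 = \left(193 + 30515\right) - 1137 = 30708 - 1137 = 29571$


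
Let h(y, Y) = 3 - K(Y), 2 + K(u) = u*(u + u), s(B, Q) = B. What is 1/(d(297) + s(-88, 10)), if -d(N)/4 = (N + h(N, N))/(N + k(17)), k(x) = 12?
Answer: 309/677272 ≈ 0.00045624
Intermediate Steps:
K(u) = -2 + 2*u**2 (K(u) = -2 + u*(u + u) = -2 + u*(2*u) = -2 + 2*u**2)
h(y, Y) = 5 - 2*Y**2 (h(y, Y) = 3 - (-2 + 2*Y**2) = 3 + (2 - 2*Y**2) = 5 - 2*Y**2)
d(N) = -4*(5 + N - 2*N**2)/(12 + N) (d(N) = -4*(N + (5 - 2*N**2))/(N + 12) = -4*(5 + N - 2*N**2)/(12 + N))
1/(d(297) + s(-88, 10)) = 1/(4*(-5 - 1*297 + 2*297**2)/(12 + 297) - 88) = 1/(4*(-5 - 297 + 2*88209)/309 - 88) = 1/(4*(1/309)*(-5 - 297 + 176418) - 88) = 1/(4*(1/309)*176116 - 88) = 1/(704464/309 - 88) = 1/(677272/309) = 309/677272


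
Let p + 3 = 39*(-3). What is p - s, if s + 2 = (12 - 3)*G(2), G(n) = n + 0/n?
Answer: -136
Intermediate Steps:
G(n) = n (G(n) = n + 0 = n)
s = 16 (s = -2 + (12 - 3)*2 = -2 + 9*2 = -2 + 18 = 16)
p = -120 (p = -3 + 39*(-3) = -3 - 117 = -120)
p - s = -120 - 1*16 = -120 - 16 = -136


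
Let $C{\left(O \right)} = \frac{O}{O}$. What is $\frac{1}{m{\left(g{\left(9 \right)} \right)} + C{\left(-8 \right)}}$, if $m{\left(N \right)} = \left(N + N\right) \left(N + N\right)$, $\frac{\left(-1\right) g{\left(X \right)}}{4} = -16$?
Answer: $\frac{1}{16385} \approx 6.1031 \cdot 10^{-5}$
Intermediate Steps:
$g{\left(X \right)} = 64$ ($g{\left(X \right)} = \left(-4\right) \left(-16\right) = 64$)
$C{\left(O \right)} = 1$
$m{\left(N \right)} = 4 N^{2}$ ($m{\left(N \right)} = 2 N 2 N = 4 N^{2}$)
$\frac{1}{m{\left(g{\left(9 \right)} \right)} + C{\left(-8 \right)}} = \frac{1}{4 \cdot 64^{2} + 1} = \frac{1}{4 \cdot 4096 + 1} = \frac{1}{16384 + 1} = \frac{1}{16385}$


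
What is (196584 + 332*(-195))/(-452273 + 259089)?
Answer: -32961/48296 ≈ -0.68248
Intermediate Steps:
(196584 + 332*(-195))/(-452273 + 259089) = (196584 - 64740)/(-193184) = 131844*(-1/193184) = -32961/48296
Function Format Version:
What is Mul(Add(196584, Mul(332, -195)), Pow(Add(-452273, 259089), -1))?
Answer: Rational(-32961, 48296) ≈ -0.68248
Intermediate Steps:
Mul(Add(196584, Mul(332, -195)), Pow(Add(-452273, 259089), -1)) = Mul(Add(196584, -64740), Pow(-193184, -1)) = Mul(131844, Rational(-1, 193184)) = Rational(-32961, 48296)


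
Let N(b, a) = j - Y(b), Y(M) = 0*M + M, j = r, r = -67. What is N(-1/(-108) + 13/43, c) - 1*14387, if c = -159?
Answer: -67125823/4644 ≈ -14454.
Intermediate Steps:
j = -67
Y(M) = M (Y(M) = 0 + M = M)
N(b, a) = -67 - b
N(-1/(-108) + 13/43, c) - 1*14387 = (-67 - (-1/(-108) + 13/43)) - 1*14387 = (-67 - (-1*(-1/108) + 13*(1/43))) - 14387 = (-67 - (1/108 + 13/43)) - 14387 = (-67 - 1*1447/4644) - 14387 = (-67 - 1447/4644) - 14387 = -312595/4644 - 14387 = -67125823/4644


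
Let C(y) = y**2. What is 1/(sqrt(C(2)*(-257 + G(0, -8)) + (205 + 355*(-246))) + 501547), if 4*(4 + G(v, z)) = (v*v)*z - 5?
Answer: 501547/251549481383 - I*sqrt(88174)/251549481383 ≈ 1.9938e-6 - 1.1804e-9*I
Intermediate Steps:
G(v, z) = -21/4 + z*v**2/4 (G(v, z) = -4 + ((v*v)*z - 5)/4 = -4 + (v**2*z - 5)/4 = -4 + (z*v**2 - 5)/4 = -4 + (-5 + z*v**2)/4 = -4 + (-5/4 + z*v**2/4) = -21/4 + z*v**2/4)
1/(sqrt(C(2)*(-257 + G(0, -8)) + (205 + 355*(-246))) + 501547) = 1/(sqrt(2**2*(-257 + (-21/4 + (1/4)*(-8)*0**2)) + (205 + 355*(-246))) + 501547) = 1/(sqrt(4*(-257 + (-21/4 + (1/4)*(-8)*0)) + (205 - 87330)) + 501547) = 1/(sqrt(4*(-257 + (-21/4 + 0)) - 87125) + 501547) = 1/(sqrt(4*(-257 - 21/4) - 87125) + 501547) = 1/(sqrt(4*(-1049/4) - 87125) + 501547) = 1/(sqrt(-1049 - 87125) + 501547) = 1/(sqrt(-88174) + 501547) = 1/(I*sqrt(88174) + 501547) = 1/(501547 + I*sqrt(88174))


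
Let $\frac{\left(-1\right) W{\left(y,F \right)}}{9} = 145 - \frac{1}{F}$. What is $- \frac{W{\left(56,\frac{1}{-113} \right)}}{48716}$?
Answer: $\frac{1161}{24358} \approx 0.047664$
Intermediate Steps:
$W{\left(y,F \right)} = -1305 + \frac{9}{F}$ ($W{\left(y,F \right)} = - 9 \left(145 - \frac{1}{F}\right) = -1305 + \frac{9}{F}$)
$- \frac{W{\left(56,\frac{1}{-113} \right)}}{48716} = - \frac{-1305 + \frac{9}{\frac{1}{-113}}}{48716} = - \frac{-1305 + \frac{9}{- \frac{1}{113}}}{48716} = - \frac{-1305 + 9 \left(-113\right)}{48716} = - \frac{-1305 - 1017}{48716} = - \frac{-2322}{48716} = \left(-1\right) \left(- \frac{1161}{24358}\right) = \frac{1161}{24358}$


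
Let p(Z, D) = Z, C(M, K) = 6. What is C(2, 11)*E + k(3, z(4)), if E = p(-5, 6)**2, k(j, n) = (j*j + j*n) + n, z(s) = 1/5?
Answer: 799/5 ≈ 159.80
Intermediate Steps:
z(s) = 1/5
k(j, n) = n + j**2 + j*n (k(j, n) = (j**2 + j*n) + n = n + j**2 + j*n)
E = 25 (E = (-5)**2 = 25)
C(2, 11)*E + k(3, z(4)) = 6*25 + (1/5 + 3**2 + 3*(1/5)) = 150 + (1/5 + 9 + 3/5) = 150 + 49/5 = 799/5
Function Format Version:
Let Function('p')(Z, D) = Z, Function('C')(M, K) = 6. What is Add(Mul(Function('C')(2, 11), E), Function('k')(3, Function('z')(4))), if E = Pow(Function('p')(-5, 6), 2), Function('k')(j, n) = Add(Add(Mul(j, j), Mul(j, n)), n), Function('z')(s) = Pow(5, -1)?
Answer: Rational(799, 5) ≈ 159.80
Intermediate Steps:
Function('z')(s) = Rational(1, 5)
Function('k')(j, n) = Add(n, Pow(j, 2), Mul(j, n)) (Function('k')(j, n) = Add(Add(Pow(j, 2), Mul(j, n)), n) = Add(n, Pow(j, 2), Mul(j, n)))
E = 25 (E = Pow(-5, 2) = 25)
Add(Mul(Function('C')(2, 11), E), Function('k')(3, Function('z')(4))) = Add(Mul(6, 25), Add(Rational(1, 5), Pow(3, 2), Mul(3, Rational(1, 5)))) = Add(150, Add(Rational(1, 5), 9, Rational(3, 5))) = Add(150, Rational(49, 5)) = Rational(799, 5)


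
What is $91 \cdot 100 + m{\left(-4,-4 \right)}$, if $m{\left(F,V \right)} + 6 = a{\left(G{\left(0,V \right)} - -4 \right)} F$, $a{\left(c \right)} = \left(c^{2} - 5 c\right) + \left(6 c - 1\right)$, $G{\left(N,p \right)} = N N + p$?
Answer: $9098$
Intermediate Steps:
$G{\left(N,p \right)} = p + N^{2}$ ($G{\left(N,p \right)} = N^{2} + p = p + N^{2}$)
$a{\left(c \right)} = -1 + c + c^{2}$ ($a{\left(c \right)} = \left(c^{2} - 5 c\right) + \left(-1 + 6 c\right) = -1 + c + c^{2}$)
$m{\left(F,V \right)} = -6 + F \left(3 + V + \left(4 + V\right)^{2}\right)$ ($m{\left(F,V \right)} = -6 + \left(-1 + \left(\left(V + 0^{2}\right) - -4\right) + \left(\left(V + 0^{2}\right) - -4\right)^{2}\right) F = -6 + \left(-1 + \left(\left(V + 0\right) + 4\right) + \left(\left(V + 0\right) + 4\right)^{2}\right) F = -6 + \left(-1 + \left(V + 4\right) + \left(V + 4\right)^{2}\right) F = -6 + \left(-1 + \left(4 + V\right) + \left(4 + V\right)^{2}\right) F = -6 + \left(3 + V + \left(4 + V\right)^{2}\right) F = -6 + F \left(3 + V + \left(4 + V\right)^{2}\right)$)
$91 \cdot 100 + m{\left(-4,-4 \right)} = 91 \cdot 100 - \left(6 + 4 \left(3 - 4 + \left(4 - 4\right)^{2}\right)\right) = 9100 - \left(6 + 4 \left(3 - 4 + 0^{2}\right)\right) = 9100 - \left(6 + 4 \left(3 - 4 + 0\right)\right) = 9100 - 2 = 9098$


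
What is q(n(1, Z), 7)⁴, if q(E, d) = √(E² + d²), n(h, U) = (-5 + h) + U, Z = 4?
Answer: 2401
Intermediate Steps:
n(h, U) = -5 + U + h
q(n(1, Z), 7)⁴ = (√((-5 + 4 + 1)² + 7²))⁴ = (√(0² + 49))⁴ = (√(0 + 49))⁴ = (√49)⁴ = 7⁴ = 2401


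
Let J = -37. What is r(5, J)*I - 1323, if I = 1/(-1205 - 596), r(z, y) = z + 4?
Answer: -2382732/1801 ≈ -1323.0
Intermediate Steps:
r(z, y) = 4 + z
I = -1/1801 (I = 1/(-1801) = -1/1801 ≈ -0.00055525)
r(5, J)*I - 1323 = (4 + 5)*(-1/1801) - 1323 = 9*(-1/1801) - 1323 = -9/1801 - 1323 = -2382732/1801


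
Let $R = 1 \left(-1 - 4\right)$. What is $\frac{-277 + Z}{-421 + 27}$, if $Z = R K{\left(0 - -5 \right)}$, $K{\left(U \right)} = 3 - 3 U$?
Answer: $\frac{217}{394} \approx 0.55076$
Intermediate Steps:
$R = -5$ ($R = 1 \left(-5\right) = -5$)
$Z = 60$ ($Z = - 5 \left(3 - 3 \left(0 - -5\right)\right) = - 5 \left(3 - 3 \left(0 + 5\right)\right) = - 5 \left(3 - 15\right) = \left(-5\right) \left(-12\right) = 60$)
$\frac{-277 + Z}{-421 + 27} = \frac{-277 + 60}{-421 + 27} = \frac{1}{-394} \left(-217\right) = \left(- \frac{1}{394}\right) \left(-217\right) = \frac{217}{394}$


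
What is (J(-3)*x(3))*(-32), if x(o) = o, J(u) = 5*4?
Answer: -1920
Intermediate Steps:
J(u) = 20
(J(-3)*x(3))*(-32) = (20*3)*(-32) = 60*(-32) = -1920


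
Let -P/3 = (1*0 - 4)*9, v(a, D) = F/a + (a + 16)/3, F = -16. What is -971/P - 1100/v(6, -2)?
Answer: -184997/756 ≈ -244.71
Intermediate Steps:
v(a, D) = 16/3 - 16/a + a/3 (v(a, D) = -16/a + (a + 16)/3 = -16/a + (16 + a)*(⅓) = -16/a + (16/3 + a/3) = 16/3 - 16/a + a/3)
P = 108 (P = -3*(1*0 - 4)*9 = -3*(0 - 4)*9 = -(-12)*9 = -3*(-36) = 108)
-971/P - 1100/v(6, -2) = -971/108 - 1100*18/(-48 + 6*(16 + 6)) = -971*1/108 - 1100*18/(-48 + 6*22) = -971/108 - 1100*18/(-48 + 132) = -971/108 - 1100/((⅓)*(⅙)*84) = -971/108 - 1100/14/3 = -971/108 - 1100*3/14 = -971/108 - 1650/7 = -184997/756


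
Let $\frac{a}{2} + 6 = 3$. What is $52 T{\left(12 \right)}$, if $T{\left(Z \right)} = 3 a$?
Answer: $-936$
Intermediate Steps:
$a = -6$ ($a = -12 + 2 \cdot 3 = -12 + 6 = -6$)
$T{\left(Z \right)} = -18$ ($T{\left(Z \right)} = 3 \left(-6\right) = -18$)
$52 T{\left(12 \right)} = 52 \left(-18\right) = -936$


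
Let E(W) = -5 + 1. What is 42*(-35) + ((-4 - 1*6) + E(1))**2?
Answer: -1274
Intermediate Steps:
E(W) = -4
42*(-35) + ((-4 - 1*6) + E(1))**2 = 42*(-35) + ((-4 - 1*6) - 4)**2 = -1470 + ((-4 - 6) - 4)**2 = -1470 + (-10 - 4)**2 = -1470 + (-14)**2 = -1470 + 196 = -1274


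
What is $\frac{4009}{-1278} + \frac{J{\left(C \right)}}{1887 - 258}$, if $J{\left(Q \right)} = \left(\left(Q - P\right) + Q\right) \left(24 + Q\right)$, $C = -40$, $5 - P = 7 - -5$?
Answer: $- \frac{62197}{25702} \approx -2.4199$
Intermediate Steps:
$P = -7$ ($P = 5 - \left(7 - -5\right) = 5 - \left(7 + 5\right) = 5 - 12 = -7$)
$J{\left(Q \right)} = \left(7 + 2 Q\right) \left(24 + Q\right)$ ($J{\left(Q \right)} = \left(\left(Q - -7\right) + Q\right) \left(24 + Q\right) = \left(\left(Q + 7\right) + Q\right) \left(24 + Q\right) = \left(\left(7 + Q\right) + Q\right) \left(24 + Q\right) = \left(7 + 2 Q\right) \left(24 + Q\right)$)
$\frac{4009}{-1278} + \frac{J{\left(C \right)}}{1887 - 258} = \frac{4009}{-1278} + \frac{168 + 2 \left(-40\right)^{2} + 55 \left(-40\right)}{1887 - 258} = 4009 \left(- \frac{1}{1278}\right) + \frac{168 + 2 \cdot 1600 - 2200}{1629} = - \frac{4009}{1278} + \left(168 + 3200 - 2200\right) \frac{1}{1629} = - \frac{4009}{1278} + 1168 \cdot \frac{1}{1629} = - \frac{4009}{1278} + \frac{1168}{1629} = - \frac{62197}{25702}$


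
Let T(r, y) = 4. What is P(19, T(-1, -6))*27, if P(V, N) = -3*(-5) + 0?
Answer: 405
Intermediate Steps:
P(V, N) = 15 (P(V, N) = 15 + 0 = 15)
P(19, T(-1, -6))*27 = 15*27 = 405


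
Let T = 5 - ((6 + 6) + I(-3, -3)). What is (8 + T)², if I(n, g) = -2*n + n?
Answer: 4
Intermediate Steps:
I(n, g) = -n
T = -10 (T = 5 - ((6 + 6) - 1*(-3)) = 5 - (12 + 3) = 5 - 1*15 = 5 - 15 = -10)
(8 + T)² = (8 - 10)² = (-2)² = 4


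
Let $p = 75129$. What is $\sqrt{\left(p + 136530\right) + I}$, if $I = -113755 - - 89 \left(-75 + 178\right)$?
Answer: $\sqrt{107071} \approx 327.22$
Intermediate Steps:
$I = -104588$ ($I = -113755 - \left(-89\right) 103 = -113755 - -9167 = -113755 + 9167 = -104588$)
$\sqrt{\left(p + 136530\right) + I} = \sqrt{\left(75129 + 136530\right) - 104588} = \sqrt{211659 - 104588} = \sqrt{107071}$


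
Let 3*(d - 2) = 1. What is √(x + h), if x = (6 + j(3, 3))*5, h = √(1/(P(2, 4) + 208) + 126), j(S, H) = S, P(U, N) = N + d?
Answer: √(18605205 + 643*√52096503)/643 ≈ 7.4983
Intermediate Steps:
d = 7/3 (d = 2 + (⅓)*1 = 2 + ⅓ = 7/3 ≈ 2.3333)
P(U, N) = 7/3 + N (P(U, N) = N + 7/3 = 7/3 + N)
h = √52096503/643 (h = √(1/((7/3 + 4) + 208) + 126) = √(1/(19/3 + 208) + 126) = √(1/(643/3) + 126) = √(3/643 + 126) = √(81021/643) = √52096503/643 ≈ 11.225)
x = 45 (x = (6 + 3)*5 = 9*5 = 45)
√(x + h) = √(45 + √52096503/643)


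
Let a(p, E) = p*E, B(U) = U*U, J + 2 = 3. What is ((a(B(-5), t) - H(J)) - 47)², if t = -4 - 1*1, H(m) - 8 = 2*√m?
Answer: 33124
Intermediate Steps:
J = 1 (J = -2 + 3 = 1)
B(U) = U²
H(m) = 8 + 2*√m
t = -5 (t = -4 - 1 = -5)
a(p, E) = E*p
((a(B(-5), t) - H(J)) - 47)² = ((-5*(-5)² - (8 + 2*√1)) - 47)² = ((-5*25 - (8 + 2*1)) - 47)² = ((-125 - (8 + 2)) - 47)² = ((-125 - 1*10) - 47)² = ((-125 - 10) - 47)² = (-135 - 47)² = (-182)² = 33124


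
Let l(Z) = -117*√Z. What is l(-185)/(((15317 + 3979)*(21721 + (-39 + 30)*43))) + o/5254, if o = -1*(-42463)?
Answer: 42463/5254 - 13*I*√185/45740096 ≈ 8.082 - 3.8657e-6*I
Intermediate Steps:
o = 42463
l(-185)/(((15317 + 3979)*(21721 + (-39 + 30)*43))) + o/5254 = (-117*I*√185)/(((15317 + 3979)*(21721 + (-39 + 30)*43))) + 42463/5254 = (-117*I*√185)/((19296*(21721 - 9*43))) + 42463*(1/5254) = (-117*I*√185)/((19296*(21721 - 387))) + 42463/5254 = (-117*I*√185)/((19296*21334)) + 42463/5254 = -117*I*√185/411660864 + 42463/5254 = -117*I*√185*(1/411660864) + 42463/5254 = -13*I*√185/45740096 + 42463/5254 = 42463/5254 - 13*I*√185/45740096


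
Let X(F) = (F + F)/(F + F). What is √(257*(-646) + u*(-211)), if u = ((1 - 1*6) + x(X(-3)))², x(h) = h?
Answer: 3*I*√18822 ≈ 411.58*I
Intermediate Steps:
X(F) = 1 (X(F) = (2*F)/((2*F)) = (2*F)*(1/(2*F)) = 1)
u = 16 (u = ((1 - 1*6) + 1)² = ((1 - 6) + 1)² = (-5 + 1)² = (-4)² = 16)
√(257*(-646) + u*(-211)) = √(257*(-646) + 16*(-211)) = √(-166022 - 3376) = √(-169398) = 3*I*√18822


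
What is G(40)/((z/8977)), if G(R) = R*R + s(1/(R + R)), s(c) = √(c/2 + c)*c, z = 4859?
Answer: 14363200/4859 + 8977*√30/15548800 ≈ 2956.0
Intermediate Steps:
s(c) = √6*c^(3/2)/2 (s(c) = √(c*(½) + c)*c = √(c/2 + c)*c = √(3*c/2)*c = (√6*√c/2)*c = √6*c^(3/2)/2)
G(R) = R² + √3*(1/R)^(3/2)/4 (G(R) = R*R + √6*(1/(R + R))^(3/2)/2 = R² + √6*(1/(2*R))^(3/2)/2 = R² + √6*(√2*(1/R)^(3/2)/4)/2 = R² + √3*(1/R)^(3/2)/4)
G(40)/((z/8977)) = (40² + √3*(1/40)^(3/2)/4)/((4859/8977)) = (1600 + √3*(1/40)^(3/2)/4)/((4859*(1/8977))) = (1600 + √3*(√10/800)/4)/(4859/8977) = (1600 + √30/3200)*(8977/4859) = 14363200/4859 + 8977*√30/15548800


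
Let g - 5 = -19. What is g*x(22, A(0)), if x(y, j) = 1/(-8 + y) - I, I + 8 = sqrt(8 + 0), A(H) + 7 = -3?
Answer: -113 + 28*sqrt(2) ≈ -73.402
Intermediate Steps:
A(H) = -10 (A(H) = -7 - 3 = -10)
g = -14 (g = 5 - 19 = -14)
I = -8 + 2*sqrt(2) (I = -8 + sqrt(8 + 0) = -8 + sqrt(8) = -8 + 2*sqrt(2) ≈ -5.1716)
x(y, j) = 8 + 1/(-8 + y) - 2*sqrt(2) (x(y, j) = 1/(-8 + y) - (-8 + 2*sqrt(2)) = 1/(-8 + y) + (8 - 2*sqrt(2)) = 8 + 1/(-8 + y) - 2*sqrt(2))
g*x(22, A(0)) = -14*(-63 + 16*sqrt(2) + 2*22*(4 - sqrt(2)))/(-8 + 22) = -14*(-63 + 16*sqrt(2) + (176 - 44*sqrt(2)))/14 = -(113 - 28*sqrt(2)) = -14*(113/14 - 2*sqrt(2)) = -113 + 28*sqrt(2)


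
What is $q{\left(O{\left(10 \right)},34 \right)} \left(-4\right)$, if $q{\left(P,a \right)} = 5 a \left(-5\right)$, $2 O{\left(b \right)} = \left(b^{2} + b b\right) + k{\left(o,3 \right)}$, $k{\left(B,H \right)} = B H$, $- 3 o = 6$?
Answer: $3400$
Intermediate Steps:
$o = -2$ ($o = \left(- \frac{1}{3}\right) 6 = -2$)
$O{\left(b \right)} = -3 + b^{2}$ ($O{\left(b \right)} = \frac{\left(b^{2} + b b\right) - 6}{2} = \frac{\left(b^{2} + b^{2}\right) - 6}{2} = \frac{2 b^{2} - 6}{2} = \frac{-6 + 2 b^{2}}{2} = -3 + b^{2}$)
$q{\left(P,a \right)} = - 25 a$
$q{\left(O{\left(10 \right)},34 \right)} \left(-4\right) = \left(-25\right) 34 \left(-4\right) = \left(-850\right) \left(-4\right) = 3400$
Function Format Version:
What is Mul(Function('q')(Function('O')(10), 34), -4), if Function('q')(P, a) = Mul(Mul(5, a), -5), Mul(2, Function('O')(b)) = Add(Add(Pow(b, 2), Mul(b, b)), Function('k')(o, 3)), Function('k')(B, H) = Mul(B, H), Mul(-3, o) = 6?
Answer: 3400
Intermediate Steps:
o = -2 (o = Mul(Rational(-1, 3), 6) = -2)
Function('O')(b) = Add(-3, Pow(b, 2)) (Function('O')(b) = Mul(Rational(1, 2), Add(Add(Pow(b, 2), Mul(b, b)), Mul(-2, 3))) = Mul(Rational(1, 2), Add(Add(Pow(b, 2), Pow(b, 2)), -6)) = Mul(Rational(1, 2), Add(Mul(2, Pow(b, 2)), -6)) = Mul(Rational(1, 2), Add(-6, Mul(2, Pow(b, 2)))) = Add(-3, Pow(b, 2)))
Function('q')(P, a) = Mul(-25, a)
Mul(Function('q')(Function('O')(10), 34), -4) = Mul(Mul(-25, 34), -4) = Mul(-850, -4) = 3400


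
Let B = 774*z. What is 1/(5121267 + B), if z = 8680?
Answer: 1/11839587 ≈ 8.4462e-8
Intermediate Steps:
B = 6718320 (B = 774*8680 = 6718320)
1/(5121267 + B) = 1/(5121267 + 6718320) = 1/11839587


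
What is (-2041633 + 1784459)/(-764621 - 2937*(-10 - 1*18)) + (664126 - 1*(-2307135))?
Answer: 2027544194659/682385 ≈ 2.9713e+6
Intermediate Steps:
(-2041633 + 1784459)/(-764621 - 2937*(-10 - 1*18)) + (664126 - 1*(-2307135)) = -257174/(-764621 - 2937*(-10 - 18)) + (664126 + 2307135) = -257174/(-764621 - 2937*(-28)) + 2971261 = -257174/(-764621 + 82236) + 2971261 = -257174/(-682385) + 2971261 = -257174*(-1/682385) + 2971261 = 257174/682385 + 2971261 = 2027544194659/682385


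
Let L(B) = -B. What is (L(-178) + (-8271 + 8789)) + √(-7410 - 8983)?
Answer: 696 + 13*I*√97 ≈ 696.0 + 128.04*I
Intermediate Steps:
(L(-178) + (-8271 + 8789)) + √(-7410 - 8983) = (-1*(-178) + (-8271 + 8789)) + √(-7410 - 8983) = (178 + 518) + √(-16393) = 696 + 13*I*√97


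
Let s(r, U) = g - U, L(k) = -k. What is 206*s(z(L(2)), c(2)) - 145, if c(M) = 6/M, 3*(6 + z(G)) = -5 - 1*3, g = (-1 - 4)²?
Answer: 4387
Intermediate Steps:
g = 25 (g = (-5)² = 25)
z(G) = -26/3 (z(G) = -6 + (-5 - 1*3)/3 = -6 + (-5 - 3)/3 = -6 + (⅓)*(-8) = -6 - 8/3 = -26/3)
s(r, U) = 25 - U
206*s(z(L(2)), c(2)) - 145 = 206*(25 - 6/2) - 145 = 206*(25 - 1*3) - 145 = 206*(25 - 3) - 145 = 206*22 - 145 = 4532 - 145 = 4387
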